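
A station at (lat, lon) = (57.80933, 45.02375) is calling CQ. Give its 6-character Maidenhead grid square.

Shift to the Maidenhead origin (180°W, 90°S): lon 225.0238, lat 147.8093.
Field: lon ⌊225.0238/20⌋ = 11 → L; lat ⌊147.8093/10⌋ = 14 → O.
Square: lon ⌊5.0238/2⌋ = 2; lat ⌊7.8093/1⌋ = 7.
Subsquare: lon ⌊1.0238/0.0833333⌋ = 12 → m; lat ⌊0.8093/0.0416667⌋ = 19 → t.

LO27mt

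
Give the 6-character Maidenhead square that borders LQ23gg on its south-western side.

LQ23ff

Longitude subsquare g = 6; −1 → 5 = f.
Latitude subsquare g = 6; −1 → 5 = f.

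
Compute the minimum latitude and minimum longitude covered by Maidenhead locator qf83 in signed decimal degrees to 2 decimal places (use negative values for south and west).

-37.00, 156.00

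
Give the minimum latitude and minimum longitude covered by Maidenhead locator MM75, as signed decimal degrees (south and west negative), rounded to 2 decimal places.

35.00, 74.00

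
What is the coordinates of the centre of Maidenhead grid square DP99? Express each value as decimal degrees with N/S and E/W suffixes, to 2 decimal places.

69.50° N, 101.00° W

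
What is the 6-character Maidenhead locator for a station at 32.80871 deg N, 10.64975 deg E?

Offset from 180°W / 90°S: lon 190.6498°, lat 122.8087°.
Field (20°×10°, letters A–R): 190.6498/20 → 9 → J, 122.8087/10 → 12 → M; chars JM.
Square (2°×1°, digits 0–9): 10.6498/2 → 5, 2.8087/1 → 2; chars 52.
Subsquare (5′×2.5′, letters a–x): 0.6498/0.0833333 → 7 → h, 0.8087/0.0416667 → 19 → t; chars ht.

JM52ht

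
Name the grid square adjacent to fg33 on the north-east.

Longitude square 3; +1 → 4.
Latitude square 3; +1 → 4.

FG44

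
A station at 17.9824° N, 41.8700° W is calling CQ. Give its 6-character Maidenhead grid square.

Shift to the Maidenhead origin (180°W, 90°S): lon 138.1300, lat 107.9824.
Field: lon ⌊138.1300/20⌋ = 6 → G; lat ⌊107.9824/10⌋ = 10 → K.
Square: lon ⌊18.1300/2⌋ = 9; lat ⌊7.9824/1⌋ = 7.
Subsquare: lon ⌊0.1300/0.0833333⌋ = 1 → b; lat ⌊0.9824/0.0416667⌋ = 23 → x.

GK97bx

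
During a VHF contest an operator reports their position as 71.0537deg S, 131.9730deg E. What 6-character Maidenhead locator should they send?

Offset from 180°W / 90°S: lon 311.9730°, lat 18.9463°.
Field: 311.9730/20 → 15 → P, 18.9463/10 → 1 → B; chars PB.
Square: 11.9730/2 → 5, 8.9463/1 → 8; chars 58.
Subsquare: 1.9730/0.0833333 → 23 → x, 0.9463/0.0416667 → 22 → w; chars xw.

PB58xw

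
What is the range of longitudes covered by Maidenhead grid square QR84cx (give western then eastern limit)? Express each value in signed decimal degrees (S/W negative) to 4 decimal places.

156.1667, 156.2500

Field Q=16, R=17: +16·20° lon, +17·10° lat → SW at lon 140°, lat 80°.
Square 8, 4: +8·2° lon, +4·1° lat → SW at lon 156°, lat 84°.
Subsquare c=2, x=23: +2·0.0833333° lon, +23·0.0416667° lat → SW at lon 156.167°, lat 84.9583°.
Cell spans 0.0833333° lon × 0.0416667° lat.
west 156.1667, east 156.2500.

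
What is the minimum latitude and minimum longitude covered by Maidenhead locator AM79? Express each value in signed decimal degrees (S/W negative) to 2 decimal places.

Field A=0, M=12: +0·20° lon, +12·10° lat → SW at lon -180°, lat 30°.
Square 7, 9: +7·2° lon, +9·1° lat → SW at lon -166°, lat 39°.
latitude 39.00, longitude -166.00.

39.00, -166.00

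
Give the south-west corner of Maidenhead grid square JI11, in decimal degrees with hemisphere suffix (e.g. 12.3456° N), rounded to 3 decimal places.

9.000° S, 2.000° E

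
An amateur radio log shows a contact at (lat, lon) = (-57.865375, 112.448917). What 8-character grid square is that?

OD62fd32

Add 180° to longitude and 90° to latitude: 292.44892, 32.13462.
Field (20°×10°, letters A–R): 292.44892/20 → 14 → O, 32.13462/10 → 3 → D; chars OD.
Square (2°×1°, digits 0–9): 12.44892/2 → 6, 2.13462/1 → 2; chars 62.
Subsquare (5′×2.5′, letters a–x): 0.44892/0.0833333 → 5 → f, 0.13462/0.0416667 → 3 → d; chars fd.
Extended square (30″×15″, digits 0–9): 0.03225/0.00833333 → 3, 0.00962/0.00416667 → 2; chars 32.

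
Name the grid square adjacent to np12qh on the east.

NP12rh

Longitude subsquare q = 16; +1 → 17 = r.
The latitude characters are unchanged.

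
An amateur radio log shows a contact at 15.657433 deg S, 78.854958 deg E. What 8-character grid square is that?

MH94ki22

Offset from 180°W / 90°S: lon 258.85496°, lat 74.34257°.
Field: 258.85496/20 → 12 → M, 74.34257/10 → 7 → H; chars MH.
Square: 18.85496/2 → 9, 4.34257/1 → 4; chars 94.
Subsquare: 0.85496/0.0833333 → 10 → k, 0.34257/0.0416667 → 8 → i; chars ki.
Extended square: 0.02162/0.00833333 → 2, 0.00923/0.00416667 → 2; chars 22.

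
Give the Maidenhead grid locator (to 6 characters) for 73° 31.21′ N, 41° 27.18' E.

Shift to the Maidenhead origin (180°W, 90°S): lon 221.4530, lat 163.5202.
Field: lon ⌊221.4530/20⌋ = 11 → L; lat ⌊163.5202/10⌋ = 16 → Q.
Square: lon ⌊1.4530/2⌋ = 0; lat ⌊3.5202/1⌋ = 3.
Subsquare: lon ⌊1.4530/0.0833333⌋ = 17 → r; lat ⌊0.5202/0.0416667⌋ = 12 → m.

LQ03rm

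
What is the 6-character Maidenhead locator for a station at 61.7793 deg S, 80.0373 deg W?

EC98xf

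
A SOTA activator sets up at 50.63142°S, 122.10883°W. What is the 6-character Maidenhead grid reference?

Offset from 180°W / 90°S: lon 57.8912°, lat 39.3686°.
Field: 57.8912/20 → 2 → C, 39.3686/10 → 3 → D; chars CD.
Square: 17.8912/2 → 8, 9.3686/1 → 9; chars 89.
Subsquare: 1.8912/0.0833333 → 22 → w, 0.3686/0.0416667 → 8 → i; chars wi.

CD89wi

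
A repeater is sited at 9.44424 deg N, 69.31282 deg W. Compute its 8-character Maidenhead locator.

Offset from 180°W / 90°S: lon 110.68718°, lat 99.44424°.
Field: lon ⌊110.68718/20⌋ = 5 → F; lat ⌊99.44424/10⌋ = 9 → J.
Square: lon ⌊10.68718/2⌋ = 5; lat ⌊9.44424/1⌋ = 9.
Subsquare: lon ⌊0.68718/0.0833333⌋ = 8 → i; lat ⌊0.44424/0.0416667⌋ = 10 → k.
Extended square: lon ⌊0.02051/0.00833333⌋ = 2; lat ⌊0.02757/0.00416667⌋ = 6.

FJ59ik26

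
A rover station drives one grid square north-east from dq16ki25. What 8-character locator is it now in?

DQ16ki36

Longitude extended square 2; +1 → 3.
Latitude extended square 5; +1 → 6.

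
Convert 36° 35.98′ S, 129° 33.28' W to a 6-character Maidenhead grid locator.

CF53fj

Add 180° to longitude and 90° to latitude: 50.4453, 53.4003.
Field (20°×10°, letters A–R): 50.4453/20 → 2 → C, 53.4003/10 → 5 → F; chars CF.
Square (2°×1°, digits 0–9): 10.4453/2 → 5, 3.4003/1 → 3; chars 53.
Subsquare (5′×2.5′, letters a–x): 0.4453/0.0833333 → 5 → f, 0.4003/0.0416667 → 9 → j; chars fj.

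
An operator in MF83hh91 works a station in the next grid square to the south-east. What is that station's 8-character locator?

MF83ih00

Longitude extended square 9; +1 → 10, wraps to 0, carry into subsquare.
Longitude subsquare h = 7; +1 → 8 = i.
Latitude extended square 1; −1 → 0.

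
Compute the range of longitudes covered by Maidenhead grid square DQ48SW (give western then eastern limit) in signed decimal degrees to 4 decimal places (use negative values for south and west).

Field D=3, Q=16: +3·20° lon, +16·10° lat → SW at lon -120°, lat 70°.
Square 4, 8: +4·2° lon, +8·1° lat → SW at lon -112°, lat 78°.
Subsquare s=18, w=22: +18·0.0833333° lon, +22·0.0416667° lat → SW at lon -110.5°, lat 78.9167°.
Cell spans 0.0833333° lon × 0.0416667° lat.
west -110.5000, east -110.4167.

-110.5000, -110.4167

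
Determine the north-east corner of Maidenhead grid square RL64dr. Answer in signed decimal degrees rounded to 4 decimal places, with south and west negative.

24.7500, 172.3333

Field R=17, L=11: +17·20° lon, +11·10° lat → SW at lon 160°, lat 20°.
Square 6, 4: +6·2° lon, +4·1° lat → SW at lon 172°, lat 24°.
Subsquare d=3, r=17: +3·0.0833333° lon, +17·0.0416667° lat → SW at lon 172.25°, lat 24.7083°.
Cell spans 0.0833333° lon × 0.0416667° lat. NE corner is SW corner plus one full cell.
latitude 24.7500, longitude 172.3333.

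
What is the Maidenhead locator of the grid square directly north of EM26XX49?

EM27xa40

Latitude extended square 9; +1 → 10, wraps to 0, carry into subsquare.
Latitude subsquare x = 23; +1 → 24, wraps to 0 = a, carry into square.
Latitude square 6; +1 → 7.
The longitude characters are unchanged.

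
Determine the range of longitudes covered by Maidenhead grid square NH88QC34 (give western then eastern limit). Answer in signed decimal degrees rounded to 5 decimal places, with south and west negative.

97.35833, 97.36667

Field N=13, H=7: +13·20° lon, +7·10° lat → SW at lon 80°, lat -20°.
Square 8, 8: +8·2° lon, +8·1° lat → SW at lon 96°, lat -12°.
Subsquare q=16, c=2: +16·0.0833333° lon, +2·0.0416667° lat → SW at lon 97.3333°, lat -11.9167°.
Extended square 3, 4: +3·0.00833333° lon, +4·0.00416667° lat → SW at lon 97.3583°, lat -11.9°.
Cell spans 0.00833333° lon × 0.00416667° lat.
west 97.35833, east 97.36667.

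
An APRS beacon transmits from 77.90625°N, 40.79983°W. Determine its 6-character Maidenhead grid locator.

GQ97ov

Offset from 180°W / 90°S: lon 139.2002°, lat 167.9062°.
Field: lon ⌊139.2002/20⌋ = 6 → G; lat ⌊167.9062/10⌋ = 16 → Q.
Square: lon ⌊19.2002/2⌋ = 9; lat ⌊7.9062/1⌋ = 7.
Subsquare: lon ⌊1.2002/0.0833333⌋ = 14 → o; lat ⌊0.9062/0.0416667⌋ = 21 → v.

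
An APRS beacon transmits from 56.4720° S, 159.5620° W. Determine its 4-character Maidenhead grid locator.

Add 180° to longitude and 90° to latitude: 20.44, 33.53.
Field (20°×10°, letters A–R): lon ⌊20.44/20⌋ = 1 → B; lat ⌊33.53/10⌋ = 3 → D.
Square (2°×1°, digits 0–9): lon ⌊0.44/2⌋ = 0; lat ⌊3.53/1⌋ = 3.

BD03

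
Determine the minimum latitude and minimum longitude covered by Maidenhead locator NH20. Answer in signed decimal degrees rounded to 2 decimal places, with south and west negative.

Field N=13, H=7: +13·20° lon, +7·10° lat → SW at lon 80°, lat -20°.
Square 2, 0: +2·2° lon, +0·1° lat → SW at lon 84°, lat -20°.
latitude -20.00, longitude 84.00.

-20.00, 84.00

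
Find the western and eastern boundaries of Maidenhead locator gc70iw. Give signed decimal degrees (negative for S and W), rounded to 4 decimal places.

Field G=6, C=2: +6·20° lon, +2·10° lat → SW at lon -60°, lat -70°.
Square 7, 0: +7·2° lon, +0·1° lat → SW at lon -46°, lat -70°.
Subsquare i=8, w=22: +8·0.0833333° lon, +22·0.0416667° lat → SW at lon -45.3333°, lat -69.0833°.
Cell spans 0.0833333° lon × 0.0416667° lat.
west -45.3333, east -45.2500.

-45.3333, -45.2500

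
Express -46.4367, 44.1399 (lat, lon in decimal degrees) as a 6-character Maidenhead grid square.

LE23bn

Offset from 180°W / 90°S: lon 224.1399°, lat 43.5633°.
Field (20°×10°, letters A–R): 224.1399/20 → 11 → L, 43.5633/10 → 4 → E; chars LE.
Square (2°×1°, digits 0–9): 4.1399/2 → 2, 3.5633/1 → 3; chars 23.
Subsquare (5′×2.5′, letters a–x): 0.1399/0.0833333 → 1 → b, 0.5633/0.0416667 → 13 → n; chars bn.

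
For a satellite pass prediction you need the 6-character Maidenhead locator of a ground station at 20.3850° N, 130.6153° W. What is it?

CL40qj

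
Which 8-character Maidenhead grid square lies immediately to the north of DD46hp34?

DD46hp35

Latitude extended square 4; +1 → 5.
The longitude characters are unchanged.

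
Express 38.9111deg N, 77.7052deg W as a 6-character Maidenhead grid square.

FM18dv

Offset from 180°W / 90°S: lon 102.2948°, lat 128.9111°.
Field: lon ⌊102.2948/20⌋ = 5 → F; lat ⌊128.9111/10⌋ = 12 → M.
Square: lon ⌊2.2948/2⌋ = 1; lat ⌊8.9111/1⌋ = 8.
Subsquare: lon ⌊0.2948/0.0833333⌋ = 3 → d; lat ⌊0.9111/0.0416667⌋ = 21 → v.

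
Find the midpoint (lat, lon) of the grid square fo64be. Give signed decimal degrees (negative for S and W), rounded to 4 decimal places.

54.1875, -67.8750

Field F=5, O=14: +5·20° lon, +14·10° lat → SW at lon -80°, lat 50°.
Square 6, 4: +6·2° lon, +4·1° lat → SW at lon -68°, lat 54°.
Subsquare b=1, e=4: +1·0.0833333° lon, +4·0.0416667° lat → SW at lon -67.9167°, lat 54.1667°.
Cell spans 0.0833333° lon × 0.0416667° lat. Centre is SW corner plus half of each.
latitude 54.1875, longitude -67.8750.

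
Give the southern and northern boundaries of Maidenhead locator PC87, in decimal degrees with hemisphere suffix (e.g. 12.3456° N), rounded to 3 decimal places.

Field P=15, C=2: +15·20° lon, +2·10° lat → SW at lon 120°, lat -70°.
Square 8, 7: +8·2° lon, +7·1° lat → SW at lon 136°, lat -63°.
Cell spans 2° lon × 1° lat.
south 63.000° S, north 62.000° S.

63.000° S, 62.000° S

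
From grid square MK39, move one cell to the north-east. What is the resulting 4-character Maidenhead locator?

ML40

Longitude square 3; +1 → 4.
Latitude square 9; +1 → 10, wraps to 0, carry into field.
Latitude field K = 10; +1 → 11 = L.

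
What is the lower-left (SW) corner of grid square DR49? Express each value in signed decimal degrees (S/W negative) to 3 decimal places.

Field D=3, R=17: +3·20° lon, +17·10° lat → SW at lon -120°, lat 80°.
Square 4, 9: +4·2° lon, +9·1° lat → SW at lon -112°, lat 89°.
latitude 89.000, longitude -112.000.

89.000, -112.000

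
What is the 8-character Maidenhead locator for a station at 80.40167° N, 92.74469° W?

Offset from 180°W / 90°S: lon 87.25531°, lat 170.40167°.
Field: lon ⌊87.25531/20⌋ = 4 → E; lat ⌊170.40167/10⌋ = 17 → R.
Square: lon ⌊7.25531/2⌋ = 3; lat ⌊0.40167/1⌋ = 0.
Subsquare: lon ⌊1.25531/0.0833333⌋ = 15 → p; lat ⌊0.40167/0.0416667⌋ = 9 → j.
Extended square: lon ⌊0.00531/0.00833333⌋ = 0; lat ⌊0.02667/0.00416667⌋ = 6.

ER30pj06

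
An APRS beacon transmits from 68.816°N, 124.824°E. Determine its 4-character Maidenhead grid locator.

PP28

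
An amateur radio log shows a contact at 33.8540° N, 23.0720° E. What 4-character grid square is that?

Add 180° to longitude and 90° to latitude: 203.07, 123.85.
Field: lon ⌊203.07/20⌋ = 10 → K; lat ⌊123.85/10⌋ = 12 → M.
Square: lon ⌊3.07/2⌋ = 1; lat ⌊3.85/1⌋ = 3.

KM13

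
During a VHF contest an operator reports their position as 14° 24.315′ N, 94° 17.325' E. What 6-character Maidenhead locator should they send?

Add 180° to longitude and 90° to latitude: 274.2887, 104.4052.
Field (20°×10°, letters A–R): 274.2887/20 → 13 → N, 104.4052/10 → 10 → K; chars NK.
Square (2°×1°, digits 0–9): 14.2887/2 → 7, 4.4052/1 → 4; chars 74.
Subsquare (5′×2.5′, letters a–x): 0.2887/0.0833333 → 3 → d, 0.4052/0.0416667 → 9 → j; chars dj.

NK74dj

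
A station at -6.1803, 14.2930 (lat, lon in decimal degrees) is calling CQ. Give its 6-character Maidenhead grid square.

JI73dt

Add 180° to longitude and 90° to latitude: 194.2930, 83.8197.
Field: 194.2930/20 → 9 → J, 83.8197/10 → 8 → I; chars JI.
Square: 14.2930/2 → 7, 3.8197/1 → 3; chars 73.
Subsquare: 0.2930/0.0833333 → 3 → d, 0.8197/0.0416667 → 19 → t; chars dt.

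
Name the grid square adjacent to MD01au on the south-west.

Longitude subsquare a = 0; −1 → -1, wraps to 23 = x, carry into square.
Longitude square 0; −1 → -1, wraps to 9, carry into field.
Longitude field M = 12; −1 → 11 = L.
Latitude subsquare u = 20; −1 → 19 = t.

LD91xt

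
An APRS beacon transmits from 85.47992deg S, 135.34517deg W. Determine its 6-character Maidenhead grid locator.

Offset from 180°W / 90°S: lon 44.6548°, lat 4.5201°.
Field: lon ⌊44.6548/20⌋ = 2 → C; lat ⌊4.5201/10⌋ = 0 → A.
Square: lon ⌊4.6548/2⌋ = 2; lat ⌊4.5201/1⌋ = 4.
Subsquare: lon ⌊0.6548/0.0833333⌋ = 7 → h; lat ⌊0.5201/0.0416667⌋ = 12 → m.

CA24hm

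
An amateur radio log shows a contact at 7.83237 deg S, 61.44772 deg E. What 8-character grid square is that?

Offset from 180°W / 90°S: lon 241.44772°, lat 82.16763°.
Field: 241.44772/20 → 12 → M, 82.16763/10 → 8 → I; chars MI.
Square: 1.44772/2 → 0, 2.16763/1 → 2; chars 02.
Subsquare: 1.44772/0.0833333 → 17 → r, 0.16763/0.0416667 → 4 → e; chars re.
Extended square: 0.03105/0.00833333 → 3, 0.00096/0.00416667 → 0; chars 30.

MI02re30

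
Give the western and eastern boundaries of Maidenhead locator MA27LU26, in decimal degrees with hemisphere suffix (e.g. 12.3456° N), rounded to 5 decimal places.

64.93333° E, 64.94167° E

Field M=12, A=0: +12·20° lon, +0·10° lat → SW at lon 60°, lat -90°.
Square 2, 7: +2·2° lon, +7·1° lat → SW at lon 64°, lat -83°.
Subsquare l=11, u=20: +11·0.0833333° lon, +20·0.0416667° lat → SW at lon 64.9167°, lat -82.1667°.
Extended square 2, 6: +2·0.00833333° lon, +6·0.00416667° lat → SW at lon 64.9333°, lat -82.1417°.
Cell spans 0.00833333° lon × 0.00416667° lat.
west 64.93333° E, east 64.94167° E.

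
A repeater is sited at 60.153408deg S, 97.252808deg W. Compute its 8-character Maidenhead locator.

Add 180° to longitude and 90° to latitude: 82.74719, 29.84659.
Field: 82.74719/20 → 4 → E, 29.84659/10 → 2 → C; chars EC.
Square: 2.74719/2 → 1, 9.84659/1 → 9; chars 19.
Subsquare: 0.74719/0.0833333 → 8 → i, 0.84659/0.0416667 → 20 → u; chars iu.
Extended square: 0.08053/0.00833333 → 9, 0.01326/0.00416667 → 3; chars 93.

EC19iu93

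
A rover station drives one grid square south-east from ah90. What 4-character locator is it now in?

Longitude square 9; +1 → 10, wraps to 0, carry into field.
Longitude field A = 0; +1 → 1 = B.
Latitude square 0; −1 → -1, wraps to 9, carry into field.
Latitude field H = 7; −1 → 6 = G.

BG09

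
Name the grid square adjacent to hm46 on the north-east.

HM57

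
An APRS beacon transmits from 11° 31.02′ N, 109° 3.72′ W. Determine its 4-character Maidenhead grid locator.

DK51

Offset from 180°W / 90°S: lon 70.94°, lat 101.52°.
Field: 70.94/20 → 3 → D, 101.52/10 → 10 → K; chars DK.
Square: 10.94/2 → 5, 1.52/1 → 1; chars 51.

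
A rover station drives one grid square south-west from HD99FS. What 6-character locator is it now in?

HD99er

Longitude subsquare f = 5; −1 → 4 = e.
Latitude subsquare s = 18; −1 → 17 = r.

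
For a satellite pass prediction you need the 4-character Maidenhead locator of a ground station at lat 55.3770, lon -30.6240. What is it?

Add 180° to longitude and 90° to latitude: 149.38, 145.38.
Field: lon ⌊149.38/20⌋ = 7 → H; lat ⌊145.38/10⌋ = 14 → O.
Square: lon ⌊9.38/2⌋ = 4; lat ⌊5.38/1⌋ = 5.

HO45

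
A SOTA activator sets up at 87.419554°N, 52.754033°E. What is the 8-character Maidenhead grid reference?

LR67jk00

Add 180° to longitude and 90° to latitude: 232.75403, 177.41955.
Field: lon ⌊232.75403/20⌋ = 11 → L; lat ⌊177.41955/10⌋ = 17 → R.
Square: lon ⌊12.75403/2⌋ = 6; lat ⌊7.41955/1⌋ = 7.
Subsquare: lon ⌊0.75403/0.0833333⌋ = 9 → j; lat ⌊0.41955/0.0416667⌋ = 10 → k.
Extended square: lon ⌊0.00403/0.00833333⌋ = 0; lat ⌊0.00289/0.00416667⌋ = 0.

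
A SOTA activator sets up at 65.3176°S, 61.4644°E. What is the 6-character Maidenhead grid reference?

Shift to the Maidenhead origin (180°W, 90°S): lon 241.4644, lat 24.6824.
Field: lon ⌊241.4644/20⌋ = 12 → M; lat ⌊24.6824/10⌋ = 2 → C.
Square: lon ⌊1.4644/2⌋ = 0; lat ⌊4.6824/1⌋ = 4.
Subsquare: lon ⌊1.4644/0.0833333⌋ = 17 → r; lat ⌊0.6824/0.0416667⌋ = 16 → q.

MC04rq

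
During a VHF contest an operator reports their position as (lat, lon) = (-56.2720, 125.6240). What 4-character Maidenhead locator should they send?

Offset from 180°W / 90°S: lon 305.62°, lat 33.73°.
Field: 305.62/20 → 15 → P, 33.73/10 → 3 → D; chars PD.
Square: 5.62/2 → 2, 3.73/1 → 3; chars 23.

PD23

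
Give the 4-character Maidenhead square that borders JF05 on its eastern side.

JF15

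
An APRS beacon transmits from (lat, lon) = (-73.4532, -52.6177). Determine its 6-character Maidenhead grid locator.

GB36qn

Add 180° to longitude and 90° to latitude: 127.3823, 16.5468.
Field: lon ⌊127.3823/20⌋ = 6 → G; lat ⌊16.5468/10⌋ = 1 → B.
Square: lon ⌊7.3823/2⌋ = 3; lat ⌊6.5468/1⌋ = 6.
Subsquare: lon ⌊1.3823/0.0833333⌋ = 16 → q; lat ⌊0.5468/0.0416667⌋ = 13 → n.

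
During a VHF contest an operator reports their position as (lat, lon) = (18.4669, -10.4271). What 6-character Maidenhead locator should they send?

IK48sl

Shift to the Maidenhead origin (180°W, 90°S): lon 169.5729, lat 108.4669.
Field (20°×10°, letters A–R): lon ⌊169.5729/20⌋ = 8 → I; lat ⌊108.4669/10⌋ = 10 → K.
Square (2°×1°, digits 0–9): lon ⌊9.5729/2⌋ = 4; lat ⌊8.4669/1⌋ = 8.
Subsquare (5′×2.5′, letters a–x): lon ⌊1.5729/0.0833333⌋ = 18 → s; lat ⌊0.4669/0.0416667⌋ = 11 → l.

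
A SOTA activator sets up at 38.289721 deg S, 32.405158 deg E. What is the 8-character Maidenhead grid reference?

KF61er80

Offset from 180°W / 90°S: lon 212.40516°, lat 51.71028°.
Field: 212.40516/20 → 10 → K, 51.71028/10 → 5 → F; chars KF.
Square: 12.40516/2 → 6, 1.71028/1 → 1; chars 61.
Subsquare: 0.40516/0.0833333 → 4 → e, 0.71028/0.0416667 → 17 → r; chars er.
Extended square: 0.07182/0.00833333 → 8, 0.00195/0.00416667 → 0; chars 80.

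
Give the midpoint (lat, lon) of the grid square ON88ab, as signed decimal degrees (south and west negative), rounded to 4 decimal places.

48.0625, 116.0417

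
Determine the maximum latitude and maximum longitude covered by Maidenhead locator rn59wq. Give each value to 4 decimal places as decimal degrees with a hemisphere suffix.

Field R=17, N=13: +17·20° lon, +13·10° lat → SW at lon 160°, lat 40°.
Square 5, 9: +5·2° lon, +9·1° lat → SW at lon 170°, lat 49°.
Subsquare w=22, q=16: +22·0.0833333° lon, +16·0.0416667° lat → SW at lon 171.833°, lat 49.6667°.
Cell spans 0.0833333° lon × 0.0416667° lat. NE corner is SW corner plus one full cell.
latitude 49.7083° N, longitude 171.9167° E.

49.7083° N, 171.9167° E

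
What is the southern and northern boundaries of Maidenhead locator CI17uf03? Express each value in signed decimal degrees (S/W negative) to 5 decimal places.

Field C=2, I=8: +2·20° lon, +8·10° lat → SW at lon -140°, lat -10°.
Square 1, 7: +1·2° lon, +7·1° lat → SW at lon -138°, lat -3°.
Subsquare u=20, f=5: +20·0.0833333° lon, +5·0.0416667° lat → SW at lon -136.333°, lat -2.79167°.
Extended square 0, 3: +0·0.00833333° lon, +3·0.00416667° lat → SW at lon -136.333°, lat -2.77917°.
Cell spans 0.00833333° lon × 0.00416667° lat.
south -2.77917, north -2.77500.

-2.77917, -2.77500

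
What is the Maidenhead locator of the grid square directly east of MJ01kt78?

Longitude extended square 7; +1 → 8.
The latitude characters are unchanged.

MJ01kt88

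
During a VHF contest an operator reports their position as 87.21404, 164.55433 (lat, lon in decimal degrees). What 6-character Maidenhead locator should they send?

RR27gf

Offset from 180°W / 90°S: lon 344.5543°, lat 177.2140°.
Field (20°×10°, letters A–R): lon ⌊344.5543/20⌋ = 17 → R; lat ⌊177.2140/10⌋ = 17 → R.
Square (2°×1°, digits 0–9): lon ⌊4.5543/2⌋ = 2; lat ⌊7.2140/1⌋ = 7.
Subsquare (5′×2.5′, letters a–x): lon ⌊0.5543/0.0833333⌋ = 6 → g; lat ⌊0.2140/0.0416667⌋ = 5 → f.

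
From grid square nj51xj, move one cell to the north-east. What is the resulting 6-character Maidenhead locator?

Longitude subsquare x = 23; +1 → 24, wraps to 0 = a, carry into square.
Longitude square 5; +1 → 6.
Latitude subsquare j = 9; +1 → 10 = k.

NJ61ak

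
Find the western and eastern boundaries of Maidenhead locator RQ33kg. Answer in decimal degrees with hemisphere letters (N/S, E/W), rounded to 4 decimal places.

166.8333° E, 166.9167° E

Field R=17, Q=16: +17·20° lon, +16·10° lat → SW at lon 160°, lat 70°.
Square 3, 3: +3·2° lon, +3·1° lat → SW at lon 166°, lat 73°.
Subsquare k=10, g=6: +10·0.0833333° lon, +6·0.0416667° lat → SW at lon 166.833°, lat 73.25°.
Cell spans 0.0833333° lon × 0.0416667° lat.
west 166.8333° E, east 166.9167° E.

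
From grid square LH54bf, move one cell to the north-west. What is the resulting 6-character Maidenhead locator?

Longitude subsquare b = 1; −1 → 0 = a.
Latitude subsquare f = 5; +1 → 6 = g.

LH54ag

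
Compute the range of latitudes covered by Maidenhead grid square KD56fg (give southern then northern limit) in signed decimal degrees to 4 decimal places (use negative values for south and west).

-53.7500, -53.7083

Field K=10, D=3: +10·20° lon, +3·10° lat → SW at lon 20°, lat -60°.
Square 5, 6: +5·2° lon, +6·1° lat → SW at lon 30°, lat -54°.
Subsquare f=5, g=6: +5·0.0833333° lon, +6·0.0416667° lat → SW at lon 30.4167°, lat -53.75°.
Cell spans 0.0833333° lon × 0.0416667° lat.
south -53.7500, north -53.7083.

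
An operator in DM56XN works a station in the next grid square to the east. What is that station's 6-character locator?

DM66an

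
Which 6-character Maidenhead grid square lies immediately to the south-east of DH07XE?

DH17ad

Longitude subsquare x = 23; +1 → 24, wraps to 0 = a, carry into square.
Longitude square 0; +1 → 1.
Latitude subsquare e = 4; −1 → 3 = d.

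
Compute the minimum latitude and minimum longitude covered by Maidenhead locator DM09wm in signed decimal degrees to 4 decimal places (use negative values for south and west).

Field D=3, M=12: +3·20° lon, +12·10° lat → SW at lon -120°, lat 30°.
Square 0, 9: +0·2° lon, +9·1° lat → SW at lon -120°, lat 39°.
Subsquare w=22, m=12: +22·0.0833333° lon, +12·0.0416667° lat → SW at lon -118.167°, lat 39.5°.
latitude 39.5000, longitude -118.1667.

39.5000, -118.1667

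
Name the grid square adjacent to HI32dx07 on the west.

HI32cx97

Longitude extended square 0; −1 → -1, wraps to 9, carry into subsquare.
Longitude subsquare d = 3; −1 → 2 = c.
The latitude characters are unchanged.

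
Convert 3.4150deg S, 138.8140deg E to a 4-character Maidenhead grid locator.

PI96

Shift to the Maidenhead origin (180°W, 90°S): lon 318.81, lat 86.58.
Field: lon ⌊318.81/20⌋ = 15 → P; lat ⌊86.58/10⌋ = 8 → I.
Square: lon ⌊18.81/2⌋ = 9; lat ⌊6.58/1⌋ = 6.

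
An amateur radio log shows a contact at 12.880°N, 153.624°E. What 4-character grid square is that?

QK62

Offset from 180°W / 90°S: lon 333.62°, lat 102.88°.
Field (20°×10°, letters A–R): 333.62/20 → 16 → Q, 102.88/10 → 10 → K; chars QK.
Square (2°×1°, digits 0–9): 13.62/2 → 6, 2.88/1 → 2; chars 62.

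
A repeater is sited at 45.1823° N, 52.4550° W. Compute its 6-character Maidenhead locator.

Offset from 180°W / 90°S: lon 127.5450°, lat 135.1823°.
Field: lon ⌊127.5450/20⌋ = 6 → G; lat ⌊135.1823/10⌋ = 13 → N.
Square: lon ⌊7.5450/2⌋ = 3; lat ⌊5.1823/1⌋ = 5.
Subsquare: lon ⌊1.5450/0.0833333⌋ = 18 → s; lat ⌊0.1823/0.0416667⌋ = 4 → e.

GN35se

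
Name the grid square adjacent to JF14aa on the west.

JF04xa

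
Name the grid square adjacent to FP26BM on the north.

FP26bn

Latitude subsquare m = 12; +1 → 13 = n.
The longitude characters are unchanged.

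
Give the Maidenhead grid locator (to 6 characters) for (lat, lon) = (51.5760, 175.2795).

RO71pn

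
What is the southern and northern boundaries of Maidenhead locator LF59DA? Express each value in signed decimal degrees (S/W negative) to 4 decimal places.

-31.0000, -30.9583

Field L=11, F=5: +11·20° lon, +5·10° lat → SW at lon 40°, lat -40°.
Square 5, 9: +5·2° lon, +9·1° lat → SW at lon 50°, lat -31°.
Subsquare d=3, a=0: +3·0.0833333° lon, +0·0.0416667° lat → SW at lon 50.25°, lat -31°.
Cell spans 0.0833333° lon × 0.0416667° lat.
south -31.0000, north -30.9583.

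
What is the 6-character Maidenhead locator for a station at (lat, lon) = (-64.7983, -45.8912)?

GC75be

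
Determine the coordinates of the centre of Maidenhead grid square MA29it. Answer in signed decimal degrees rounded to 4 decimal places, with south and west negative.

-80.1875, 64.7083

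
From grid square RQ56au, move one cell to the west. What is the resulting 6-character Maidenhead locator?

Longitude subsquare a = 0; −1 → -1, wraps to 23 = x, carry into square.
Longitude square 5; −1 → 4.
The latitude characters are unchanged.

RQ46xu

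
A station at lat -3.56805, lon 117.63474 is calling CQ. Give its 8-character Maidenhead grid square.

OI86tk63

Add 180° to longitude and 90° to latitude: 297.63474, 86.43195.
Field (20°×10°, letters A–R): lon ⌊297.63474/20⌋ = 14 → O; lat ⌊86.43195/10⌋ = 8 → I.
Square (2°×1°, digits 0–9): lon ⌊17.63474/2⌋ = 8; lat ⌊6.43195/1⌋ = 6.
Subsquare (5′×2.5′, letters a–x): lon ⌊1.63474/0.0833333⌋ = 19 → t; lat ⌊0.43195/0.0416667⌋ = 10 → k.
Extended square (30″×15″, digits 0–9): lon ⌊0.05141/0.00833333⌋ = 6; lat ⌊0.01528/0.00416667⌋ = 3.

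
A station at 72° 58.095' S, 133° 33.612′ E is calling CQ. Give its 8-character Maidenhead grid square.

PB67sa77

Add 180° to longitude and 90° to latitude: 313.56020, 17.03175.
Field (20°×10°, letters A–R): 313.56020/20 → 15 → P, 17.03175/10 → 1 → B; chars PB.
Square (2°×1°, digits 0–9): 13.56020/2 → 6, 7.03175/1 → 7; chars 67.
Subsquare (5′×2.5′, letters a–x): 1.56020/0.0833333 → 18 → s, 0.03175/0.0416667 → 0 → a; chars sa.
Extended square (30″×15″, digits 0–9): 0.06020/0.00833333 → 7, 0.03175/0.00416667 → 7; chars 77.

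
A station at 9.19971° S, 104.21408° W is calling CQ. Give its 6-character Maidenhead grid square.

Offset from 180°W / 90°S: lon 75.7859°, lat 80.8003°.
Field: lon ⌊75.7859/20⌋ = 3 → D; lat ⌊80.8003/10⌋ = 8 → I.
Square: lon ⌊15.7859/2⌋ = 7; lat ⌊0.8003/1⌋ = 0.
Subsquare: lon ⌊1.7859/0.0833333⌋ = 21 → v; lat ⌊0.8003/0.0416667⌋ = 19 → t.

DI70vt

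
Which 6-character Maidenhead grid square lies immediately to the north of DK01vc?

Latitude subsquare c = 2; +1 → 3 = d.
The longitude characters are unchanged.

DK01vd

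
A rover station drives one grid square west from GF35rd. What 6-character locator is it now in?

GF35qd

Longitude subsquare r = 17; −1 → 16 = q.
The latitude characters are unchanged.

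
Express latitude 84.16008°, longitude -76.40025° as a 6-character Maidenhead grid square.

Shift to the Maidenhead origin (180°W, 90°S): lon 103.5998, lat 174.1601.
Field: lon ⌊103.5998/20⌋ = 5 → F; lat ⌊174.1601/10⌋ = 17 → R.
Square: lon ⌊3.5998/2⌋ = 1; lat ⌊4.1601/1⌋ = 4.
Subsquare: lon ⌊1.5998/0.0833333⌋ = 19 → t; lat ⌊0.1601/0.0416667⌋ = 3 → d.

FR14td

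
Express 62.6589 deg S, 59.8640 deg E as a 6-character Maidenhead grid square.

LC97wi

Shift to the Maidenhead origin (180°W, 90°S): lon 239.8640, lat 27.3411.
Field: lon ⌊239.8640/20⌋ = 11 → L; lat ⌊27.3411/10⌋ = 2 → C.
Square: lon ⌊19.8640/2⌋ = 9; lat ⌊7.3411/1⌋ = 7.
Subsquare: lon ⌊1.8640/0.0833333⌋ = 22 → w; lat ⌊0.3411/0.0416667⌋ = 8 → i.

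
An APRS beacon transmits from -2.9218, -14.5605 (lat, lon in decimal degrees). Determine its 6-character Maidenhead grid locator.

II27rb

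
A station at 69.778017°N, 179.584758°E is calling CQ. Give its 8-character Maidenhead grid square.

RP99ts06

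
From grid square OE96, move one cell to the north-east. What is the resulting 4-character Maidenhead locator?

Longitude square 9; +1 → 10, wraps to 0, carry into field.
Longitude field O = 14; +1 → 15 = P.
Latitude square 6; +1 → 7.

PE07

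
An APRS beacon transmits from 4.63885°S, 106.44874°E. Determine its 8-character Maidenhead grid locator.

Add 180° to longitude and 90° to latitude: 286.44874, 85.36115.
Field: 286.44874/20 → 14 → O, 85.36115/10 → 8 → I; chars OI.
Square: 6.44874/2 → 3, 5.36115/1 → 5; chars 35.
Subsquare: 0.44874/0.0833333 → 5 → f, 0.36115/0.0416667 → 8 → i; chars fi.
Extended square: 0.03207/0.00833333 → 3, 0.02782/0.00416667 → 6; chars 36.

OI35fi36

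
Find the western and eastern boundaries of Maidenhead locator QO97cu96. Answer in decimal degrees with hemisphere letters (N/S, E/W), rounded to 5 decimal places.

Field Q=16, O=14: +16·20° lon, +14·10° lat → SW at lon 140°, lat 50°.
Square 9, 7: +9·2° lon, +7·1° lat → SW at lon 158°, lat 57°.
Subsquare c=2, u=20: +2·0.0833333° lon, +20·0.0416667° lat → SW at lon 158.167°, lat 57.8333°.
Extended square 9, 6: +9·0.00833333° lon, +6·0.00416667° lat → SW at lon 158.242°, lat 57.8583°.
Cell spans 0.00833333° lon × 0.00416667° lat.
west 158.24167° E, east 158.25000° E.

158.24167° E, 158.25000° E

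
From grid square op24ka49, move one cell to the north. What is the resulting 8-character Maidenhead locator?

OP24kb40

Latitude extended square 9; +1 → 10, wraps to 0, carry into subsquare.
Latitude subsquare a = 0; +1 → 1 = b.
The longitude characters are unchanged.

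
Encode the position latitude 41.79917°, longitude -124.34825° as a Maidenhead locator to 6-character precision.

CN71tt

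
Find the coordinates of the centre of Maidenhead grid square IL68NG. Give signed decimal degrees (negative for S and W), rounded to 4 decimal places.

28.2708, -6.8750

Field I=8, L=11: +8·20° lon, +11·10° lat → SW at lon -20°, lat 20°.
Square 6, 8: +6·2° lon, +8·1° lat → SW at lon -8°, lat 28°.
Subsquare n=13, g=6: +13·0.0833333° lon, +6·0.0416667° lat → SW at lon -6.91667°, lat 28.25°.
Cell spans 0.0833333° lon × 0.0416667° lat. Centre is SW corner plus half of each.
latitude 28.2708, longitude -6.8750.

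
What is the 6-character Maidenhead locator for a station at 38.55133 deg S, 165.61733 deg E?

RF21tk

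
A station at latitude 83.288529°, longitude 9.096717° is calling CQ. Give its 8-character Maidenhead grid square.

JR43ng19

Shift to the Maidenhead origin (180°W, 90°S): lon 189.09672, lat 173.28853.
Field: 189.09672/20 → 9 → J, 173.28853/10 → 17 → R; chars JR.
Square: 9.09672/2 → 4, 3.28853/1 → 3; chars 43.
Subsquare: 1.09672/0.0833333 → 13 → n, 0.28853/0.0416667 → 6 → g; chars ng.
Extended square: 0.01338/0.00833333 → 1, 0.03853/0.00416667 → 9; chars 19.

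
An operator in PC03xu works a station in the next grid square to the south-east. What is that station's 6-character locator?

Longitude subsquare x = 23; +1 → 24, wraps to 0 = a, carry into square.
Longitude square 0; +1 → 1.
Latitude subsquare u = 20; −1 → 19 = t.

PC13at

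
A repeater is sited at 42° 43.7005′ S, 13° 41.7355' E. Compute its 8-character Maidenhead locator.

JE67ug35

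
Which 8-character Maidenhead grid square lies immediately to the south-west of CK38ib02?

Longitude extended square 0; −1 → -1, wraps to 9, carry into subsquare.
Longitude subsquare i = 8; −1 → 7 = h.
Latitude extended square 2; −1 → 1.

CK38hb91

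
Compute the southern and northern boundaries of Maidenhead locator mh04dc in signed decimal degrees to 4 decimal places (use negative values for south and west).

-15.9167, -15.8750

Field M=12, H=7: +12·20° lon, +7·10° lat → SW at lon 60°, lat -20°.
Square 0, 4: +0·2° lon, +4·1° lat → SW at lon 60°, lat -16°.
Subsquare d=3, c=2: +3·0.0833333° lon, +2·0.0416667° lat → SW at lon 60.25°, lat -15.9167°.
Cell spans 0.0833333° lon × 0.0416667° lat.
south -15.9167, north -15.8750.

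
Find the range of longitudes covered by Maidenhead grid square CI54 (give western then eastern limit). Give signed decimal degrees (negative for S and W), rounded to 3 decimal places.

-130.000, -128.000

Field C=2, I=8: +2·20° lon, +8·10° lat → SW at lon -140°, lat -10°.
Square 5, 4: +5·2° lon, +4·1° lat → SW at lon -130°, lat -6°.
Cell spans 2° lon × 1° lat.
west -130.000, east -128.000.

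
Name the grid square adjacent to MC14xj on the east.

Longitude subsquare x = 23; +1 → 24, wraps to 0 = a, carry into square.
Longitude square 1; +1 → 2.
The latitude characters are unchanged.

MC24aj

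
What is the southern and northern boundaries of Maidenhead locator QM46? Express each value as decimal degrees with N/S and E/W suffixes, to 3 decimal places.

36.000° N, 37.000° N

Field Q=16, M=12: +16·20° lon, +12·10° lat → SW at lon 140°, lat 30°.
Square 4, 6: +4·2° lon, +6·1° lat → SW at lon 148°, lat 36°.
Cell spans 2° lon × 1° lat.
south 36.000° N, north 37.000° N.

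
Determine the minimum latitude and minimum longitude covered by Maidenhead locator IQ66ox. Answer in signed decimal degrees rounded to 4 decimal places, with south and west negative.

76.9583, -6.8333

Field I=8, Q=16: +8·20° lon, +16·10° lat → SW at lon -20°, lat 70°.
Square 6, 6: +6·2° lon, +6·1° lat → SW at lon -8°, lat 76°.
Subsquare o=14, x=23: +14·0.0833333° lon, +23·0.0416667° lat → SW at lon -6.83333°, lat 76.9583°.
latitude 76.9583, longitude -6.8333.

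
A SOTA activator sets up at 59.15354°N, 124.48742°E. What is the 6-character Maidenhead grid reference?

Shift to the Maidenhead origin (180°W, 90°S): lon 304.4874, lat 149.1535.
Field (20°×10°, letters A–R): lon ⌊304.4874/20⌋ = 15 → P; lat ⌊149.1535/10⌋ = 14 → O.
Square (2°×1°, digits 0–9): lon ⌊4.4874/2⌋ = 2; lat ⌊9.1535/1⌋ = 9.
Subsquare (5′×2.5′, letters a–x): lon ⌊0.4874/0.0833333⌋ = 5 → f; lat ⌊0.1535/0.0416667⌋ = 3 → d.

PO29fd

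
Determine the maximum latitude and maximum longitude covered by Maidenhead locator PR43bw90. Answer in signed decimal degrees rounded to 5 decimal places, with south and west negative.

83.92083, 128.16667

Field P=15, R=17: +15·20° lon, +17·10° lat → SW at lon 120°, lat 80°.
Square 4, 3: +4·2° lon, +3·1° lat → SW at lon 128°, lat 83°.
Subsquare b=1, w=22: +1·0.0833333° lon, +22·0.0416667° lat → SW at lon 128.083°, lat 83.9167°.
Extended square 9, 0: +9·0.00833333° lon, +0·0.00416667° lat → SW at lon 128.158°, lat 83.9167°.
Cell spans 0.00833333° lon × 0.00416667° lat. NE corner is SW corner plus one full cell.
latitude 83.92083, longitude 128.16667.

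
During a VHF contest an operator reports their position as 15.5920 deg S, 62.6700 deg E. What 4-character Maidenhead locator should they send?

MH14

Add 180° to longitude and 90° to latitude: 242.67, 74.41.
Field: lon ⌊242.67/20⌋ = 12 → M; lat ⌊74.41/10⌋ = 7 → H.
Square: lon ⌊2.67/2⌋ = 1; lat ⌊4.41/1⌋ = 4.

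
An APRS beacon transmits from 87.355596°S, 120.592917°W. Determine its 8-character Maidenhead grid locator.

Shift to the Maidenhead origin (180°W, 90°S): lon 59.40708, lat 2.64440.
Field: lon ⌊59.40708/20⌋ = 2 → C; lat ⌊2.64440/10⌋ = 0 → A.
Square: lon ⌊19.40708/2⌋ = 9; lat ⌊2.64440/1⌋ = 2.
Subsquare: lon ⌊1.40708/0.0833333⌋ = 16 → q; lat ⌊0.64440/0.0416667⌋ = 15 → p.
Extended square: lon ⌊0.07375/0.00833333⌋ = 8; lat ⌊0.01940/0.00416667⌋ = 4.

CA92qp84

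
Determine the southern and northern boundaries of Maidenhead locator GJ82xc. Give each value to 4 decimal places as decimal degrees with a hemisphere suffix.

2.0833° N, 2.1250° N

Field G=6, J=9: +6·20° lon, +9·10° lat → SW at lon -60°, lat 0°.
Square 8, 2: +8·2° lon, +2·1° lat → SW at lon -44°, lat 2°.
Subsquare x=23, c=2: +23·0.0833333° lon, +2·0.0416667° lat → SW at lon -42.0833°, lat 2.08333°.
Cell spans 0.0833333° lon × 0.0416667° lat.
south 2.0833° N, north 2.1250° N.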